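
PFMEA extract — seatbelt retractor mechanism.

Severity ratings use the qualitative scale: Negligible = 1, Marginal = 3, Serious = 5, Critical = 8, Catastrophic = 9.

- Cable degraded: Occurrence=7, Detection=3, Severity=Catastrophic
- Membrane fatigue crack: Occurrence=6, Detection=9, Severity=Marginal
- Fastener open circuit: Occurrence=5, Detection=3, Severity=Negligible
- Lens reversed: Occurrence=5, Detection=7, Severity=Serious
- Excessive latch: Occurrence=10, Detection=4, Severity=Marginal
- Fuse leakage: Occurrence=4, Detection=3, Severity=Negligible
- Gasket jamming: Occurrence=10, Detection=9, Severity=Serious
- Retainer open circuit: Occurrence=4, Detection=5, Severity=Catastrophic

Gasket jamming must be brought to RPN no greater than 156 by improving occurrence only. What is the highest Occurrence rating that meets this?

Gasket jamming: S=5, O=10, D=9 → current RPN = 450.
Fixed product = 45. Need 45 × O ≤ 156, so O ≤ 156/45 = 3.47.
Maximum integer Occurrence rating = 3 (gives RPN 135; O=4 would give 180 > 156).

3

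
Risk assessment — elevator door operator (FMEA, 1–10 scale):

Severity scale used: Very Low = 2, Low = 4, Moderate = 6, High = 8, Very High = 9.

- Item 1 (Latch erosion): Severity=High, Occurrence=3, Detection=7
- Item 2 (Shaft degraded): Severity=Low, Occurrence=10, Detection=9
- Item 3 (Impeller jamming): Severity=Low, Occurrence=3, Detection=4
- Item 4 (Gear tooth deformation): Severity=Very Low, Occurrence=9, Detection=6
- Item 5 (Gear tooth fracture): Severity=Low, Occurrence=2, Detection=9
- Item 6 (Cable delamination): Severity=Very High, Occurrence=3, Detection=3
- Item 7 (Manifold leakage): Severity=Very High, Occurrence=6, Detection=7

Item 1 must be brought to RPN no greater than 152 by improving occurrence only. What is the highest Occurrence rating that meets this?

2

Item 1: S=8, O=3, D=7 → current RPN = 168.
Fixed product = 56. Need 56 × O ≤ 152, so O ≤ 152/56 = 2.71.
Maximum integer Occurrence rating = 2 (gives RPN 112; O=3 would give 168 > 152).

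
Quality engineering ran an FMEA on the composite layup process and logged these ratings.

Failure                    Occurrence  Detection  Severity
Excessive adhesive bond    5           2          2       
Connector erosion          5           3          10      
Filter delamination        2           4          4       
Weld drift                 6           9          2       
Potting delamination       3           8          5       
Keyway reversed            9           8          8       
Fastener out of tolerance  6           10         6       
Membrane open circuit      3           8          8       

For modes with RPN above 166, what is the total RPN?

1128

RPN = Severity × Occurrence × Detection:
  Excessive adhesive bond: 2 × 5 × 2 = 20
  Connector erosion: 10 × 5 × 3 = 150
  Filter delamination: 4 × 2 × 4 = 32
  Weld drift: 2 × 6 × 9 = 108
  Potting delamination: 5 × 3 × 8 = 120
  Keyway reversed: 8 × 9 × 8 = 576
  Fastener out of tolerance: 6 × 6 × 10 = 360
  Membrane open circuit: 8 × 3 × 8 = 192
RPN > 166: Keyway reversed (576), Fastener out of tolerance (360), Membrane open circuit (192).
Sum: 576 + 360 + 192 = 1128.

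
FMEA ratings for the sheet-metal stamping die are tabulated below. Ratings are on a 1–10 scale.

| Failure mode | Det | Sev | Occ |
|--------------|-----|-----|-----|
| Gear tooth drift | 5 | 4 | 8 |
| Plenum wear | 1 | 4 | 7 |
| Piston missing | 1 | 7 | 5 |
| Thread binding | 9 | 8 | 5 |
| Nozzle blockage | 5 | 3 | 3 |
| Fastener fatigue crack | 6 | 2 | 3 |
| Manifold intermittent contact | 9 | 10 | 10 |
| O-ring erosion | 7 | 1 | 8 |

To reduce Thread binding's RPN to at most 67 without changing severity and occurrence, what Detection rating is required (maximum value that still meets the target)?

1

Thread binding: S=8, O=5, D=9 → current RPN = 360.
Fixed product = 40. Need 40 × D ≤ 67, so D ≤ 67/40 = 1.68.
Maximum integer Detection rating = 1 (gives RPN 40; D=2 would give 80 > 67).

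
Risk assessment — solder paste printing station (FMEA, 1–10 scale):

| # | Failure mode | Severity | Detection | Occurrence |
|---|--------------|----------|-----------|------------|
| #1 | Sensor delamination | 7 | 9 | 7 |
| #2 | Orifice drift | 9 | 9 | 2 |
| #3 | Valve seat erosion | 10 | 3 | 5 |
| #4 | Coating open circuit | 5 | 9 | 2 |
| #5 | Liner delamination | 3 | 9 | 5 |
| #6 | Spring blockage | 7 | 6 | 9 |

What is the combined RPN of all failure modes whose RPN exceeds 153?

RPN = Severity × Occurrence × Detection:
  #1: 7 × 7 × 9 = 441
  #2: 9 × 2 × 9 = 162
  #3: 10 × 5 × 3 = 150
  #4: 5 × 2 × 9 = 90
  #5: 3 × 5 × 9 = 135
  #6: 7 × 9 × 6 = 378
RPN > 153: #1 (441), #2 (162), #6 (378).
Sum: 441 + 162 + 378 = 981.

981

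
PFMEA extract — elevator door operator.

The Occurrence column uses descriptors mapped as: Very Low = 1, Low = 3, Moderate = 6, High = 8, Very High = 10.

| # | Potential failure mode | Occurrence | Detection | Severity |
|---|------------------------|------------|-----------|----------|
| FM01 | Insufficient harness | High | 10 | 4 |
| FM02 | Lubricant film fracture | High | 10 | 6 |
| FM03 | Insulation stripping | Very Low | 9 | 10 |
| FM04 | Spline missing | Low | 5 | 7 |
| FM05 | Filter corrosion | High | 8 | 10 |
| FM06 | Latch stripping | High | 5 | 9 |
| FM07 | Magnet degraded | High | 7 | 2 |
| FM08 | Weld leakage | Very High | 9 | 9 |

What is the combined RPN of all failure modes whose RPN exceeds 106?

2722

RPN = Severity × Occurrence × Detection:
  FM01: 4 × 8 × 10 = 320
  FM02: 6 × 8 × 10 = 480
  FM03: 10 × 1 × 9 = 90
  FM04: 7 × 3 × 5 = 105
  FM05: 10 × 8 × 8 = 640
  FM06: 9 × 8 × 5 = 360
  FM07: 2 × 8 × 7 = 112
  FM08: 9 × 10 × 9 = 810
RPN > 106: FM01 (320), FM02 (480), FM05 (640), FM06 (360), FM07 (112), FM08 (810).
Sum: 320 + 480 + 640 + 360 + 112 + 810 = 2722.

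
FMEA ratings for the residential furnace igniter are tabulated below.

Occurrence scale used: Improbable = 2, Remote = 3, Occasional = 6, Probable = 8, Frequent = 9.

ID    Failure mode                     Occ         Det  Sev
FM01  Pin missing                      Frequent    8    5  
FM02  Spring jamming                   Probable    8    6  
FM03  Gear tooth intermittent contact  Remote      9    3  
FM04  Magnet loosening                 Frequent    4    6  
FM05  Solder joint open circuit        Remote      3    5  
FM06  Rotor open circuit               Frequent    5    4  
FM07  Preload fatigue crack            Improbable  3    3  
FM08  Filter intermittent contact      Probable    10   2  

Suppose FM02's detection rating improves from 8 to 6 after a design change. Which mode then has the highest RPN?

FM01

RPN = Severity × Occurrence × Detection:
  FM01: 5 × 9 × 8 = 360
  FM02: 6 × 8 × 8 = 384
  FM03: 3 × 3 × 9 = 81
  FM04: 6 × 9 × 4 = 216
  FM05: 5 × 3 × 3 = 45
  FM06: 4 × 9 × 5 = 180
  FM07: 3 × 2 × 3 = 18
  FM08: 2 × 8 × 10 = 160
After action: FM02 → 6 × 8 × 6 = 288.
Revised RPNs: FM01=360, FM02=288, FM04=216, FM06=180, FM08=160, FM03=81, FM05=45, FM07=18.
Highest is now FM01 (360).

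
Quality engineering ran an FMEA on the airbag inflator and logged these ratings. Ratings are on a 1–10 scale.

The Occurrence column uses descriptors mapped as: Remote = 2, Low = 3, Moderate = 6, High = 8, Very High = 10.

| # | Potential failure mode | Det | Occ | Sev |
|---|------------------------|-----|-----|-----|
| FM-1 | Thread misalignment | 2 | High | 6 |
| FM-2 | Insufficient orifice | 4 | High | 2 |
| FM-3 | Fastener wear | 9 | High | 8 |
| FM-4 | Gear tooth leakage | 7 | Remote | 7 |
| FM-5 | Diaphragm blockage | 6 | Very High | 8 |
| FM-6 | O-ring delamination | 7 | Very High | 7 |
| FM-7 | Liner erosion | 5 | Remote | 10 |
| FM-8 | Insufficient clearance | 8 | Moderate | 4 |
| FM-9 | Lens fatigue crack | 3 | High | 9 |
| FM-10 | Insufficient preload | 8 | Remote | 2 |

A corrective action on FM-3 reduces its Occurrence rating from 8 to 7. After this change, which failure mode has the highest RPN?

RPN = Severity × Occurrence × Detection:
  FM-1: 6 × 8 × 2 = 96
  FM-2: 2 × 8 × 4 = 64
  FM-3: 8 × 8 × 9 = 576
  FM-4: 7 × 2 × 7 = 98
  FM-5: 8 × 10 × 6 = 480
  FM-6: 7 × 10 × 7 = 490
  FM-7: 10 × 2 × 5 = 100
  FM-8: 4 × 6 × 8 = 192
  FM-9: 9 × 8 × 3 = 216
  FM-10: 2 × 2 × 8 = 32
After action: FM-3 → 8 × 7 × 9 = 504.
Revised RPNs: FM-3=504, FM-6=490, FM-5=480, FM-9=216, FM-8=192, FM-7=100, FM-4=98, FM-1=96, FM-2=64, FM-10=32.
Highest is now FM-3 (504).

FM-3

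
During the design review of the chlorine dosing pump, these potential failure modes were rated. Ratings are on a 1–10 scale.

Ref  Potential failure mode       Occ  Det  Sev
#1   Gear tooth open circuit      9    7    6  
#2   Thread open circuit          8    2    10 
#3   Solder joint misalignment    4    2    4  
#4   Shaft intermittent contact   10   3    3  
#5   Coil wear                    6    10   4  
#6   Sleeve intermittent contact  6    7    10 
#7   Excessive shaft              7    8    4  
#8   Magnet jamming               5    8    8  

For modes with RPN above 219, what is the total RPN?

RPN = Severity × Occurrence × Detection:
  #1: 6 × 9 × 7 = 378
  #2: 10 × 8 × 2 = 160
  #3: 4 × 4 × 2 = 32
  #4: 3 × 10 × 3 = 90
  #5: 4 × 6 × 10 = 240
  #6: 10 × 6 × 7 = 420
  #7: 4 × 7 × 8 = 224
  #8: 8 × 5 × 8 = 320
RPN > 219: #1 (378), #5 (240), #6 (420), #7 (224), #8 (320).
Sum: 378 + 240 + 420 + 224 + 320 = 1582.

1582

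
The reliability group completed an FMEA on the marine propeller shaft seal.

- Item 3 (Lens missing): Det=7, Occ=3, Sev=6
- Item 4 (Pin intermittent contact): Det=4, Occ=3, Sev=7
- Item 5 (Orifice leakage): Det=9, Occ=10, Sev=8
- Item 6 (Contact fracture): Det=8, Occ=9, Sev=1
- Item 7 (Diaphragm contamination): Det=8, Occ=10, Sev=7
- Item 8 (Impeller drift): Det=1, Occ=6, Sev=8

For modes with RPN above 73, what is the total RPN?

RPN = Severity × Occurrence × Detection:
  Item 3: 6 × 3 × 7 = 126
  Item 4: 7 × 3 × 4 = 84
  Item 5: 8 × 10 × 9 = 720
  Item 6: 1 × 9 × 8 = 72
  Item 7: 7 × 10 × 8 = 560
  Item 8: 8 × 6 × 1 = 48
RPN > 73: Item 3 (126), Item 4 (84), Item 5 (720), Item 7 (560).
Sum: 126 + 84 + 720 + 560 = 1490.

1490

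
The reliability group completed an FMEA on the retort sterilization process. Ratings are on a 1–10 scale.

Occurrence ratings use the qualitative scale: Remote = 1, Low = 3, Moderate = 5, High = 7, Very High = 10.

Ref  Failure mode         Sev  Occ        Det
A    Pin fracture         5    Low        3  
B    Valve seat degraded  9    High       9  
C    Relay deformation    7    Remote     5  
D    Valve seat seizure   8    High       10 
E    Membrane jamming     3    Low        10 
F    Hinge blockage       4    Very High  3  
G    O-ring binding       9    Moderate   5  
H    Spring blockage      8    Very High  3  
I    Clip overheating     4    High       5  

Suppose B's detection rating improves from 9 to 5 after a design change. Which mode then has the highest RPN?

RPN = Severity × Occurrence × Detection:
  A: 5 × 3 × 3 = 45
  B: 9 × 7 × 9 = 567
  C: 7 × 1 × 5 = 35
  D: 8 × 7 × 10 = 560
  E: 3 × 3 × 10 = 90
  F: 4 × 10 × 3 = 120
  G: 9 × 5 × 5 = 225
  H: 8 × 10 × 3 = 240
  I: 4 × 7 × 5 = 140
After action: B → 9 × 7 × 5 = 315.
Revised RPNs: D=560, B=315, H=240, G=225, I=140, F=120, E=90, A=45, C=35.
Highest is now D (560).

D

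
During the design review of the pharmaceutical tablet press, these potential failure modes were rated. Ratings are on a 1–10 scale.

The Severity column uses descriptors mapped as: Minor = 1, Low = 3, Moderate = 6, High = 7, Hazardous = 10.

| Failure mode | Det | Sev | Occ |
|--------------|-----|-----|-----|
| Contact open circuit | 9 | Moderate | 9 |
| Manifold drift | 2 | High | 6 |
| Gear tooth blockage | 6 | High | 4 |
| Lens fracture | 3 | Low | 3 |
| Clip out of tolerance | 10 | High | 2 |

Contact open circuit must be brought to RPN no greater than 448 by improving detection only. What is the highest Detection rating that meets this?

8

Contact open circuit: S=6, O=9, D=9 → current RPN = 486.
Fixed product = 54. Need 54 × D ≤ 448, so D ≤ 448/54 = 8.30.
Maximum integer Detection rating = 8 (gives RPN 432; D=9 would give 486 > 448).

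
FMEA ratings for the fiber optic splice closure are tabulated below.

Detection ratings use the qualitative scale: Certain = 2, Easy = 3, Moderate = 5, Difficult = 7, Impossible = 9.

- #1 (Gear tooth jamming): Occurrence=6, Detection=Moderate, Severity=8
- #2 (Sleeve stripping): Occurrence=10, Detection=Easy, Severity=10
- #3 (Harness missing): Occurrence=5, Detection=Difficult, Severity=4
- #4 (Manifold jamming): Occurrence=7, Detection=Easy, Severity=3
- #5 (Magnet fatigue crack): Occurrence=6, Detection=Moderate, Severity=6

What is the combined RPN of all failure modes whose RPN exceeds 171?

720

RPN = Severity × Occurrence × Detection:
  #1: 8 × 6 × 5 = 240
  #2: 10 × 10 × 3 = 300
  #3: 4 × 5 × 7 = 140
  #4: 3 × 7 × 3 = 63
  #5: 6 × 6 × 5 = 180
RPN > 171: #1 (240), #2 (300), #5 (180).
Sum: 240 + 300 + 180 = 720.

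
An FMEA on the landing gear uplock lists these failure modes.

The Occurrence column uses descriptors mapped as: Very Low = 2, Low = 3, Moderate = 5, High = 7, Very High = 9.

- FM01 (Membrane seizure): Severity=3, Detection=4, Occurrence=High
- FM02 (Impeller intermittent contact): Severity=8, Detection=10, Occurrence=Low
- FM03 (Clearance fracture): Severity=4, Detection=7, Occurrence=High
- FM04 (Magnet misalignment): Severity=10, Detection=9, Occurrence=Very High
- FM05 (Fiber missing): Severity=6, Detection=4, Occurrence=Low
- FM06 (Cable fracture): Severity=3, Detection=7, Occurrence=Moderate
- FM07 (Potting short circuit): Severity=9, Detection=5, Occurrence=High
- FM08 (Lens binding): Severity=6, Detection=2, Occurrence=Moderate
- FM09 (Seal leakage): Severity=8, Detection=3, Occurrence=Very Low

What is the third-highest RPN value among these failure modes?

240

RPN = Severity × Occurrence × Detection:
  FM01: 3 × 7 × 4 = 84
  FM02: 8 × 3 × 10 = 240
  FM03: 4 × 7 × 7 = 196
  FM04: 10 × 9 × 9 = 810
  FM05: 6 × 3 × 4 = 72
  FM06: 3 × 5 × 7 = 105
  FM07: 9 × 7 × 5 = 315
  FM08: 6 × 5 × 2 = 60
  FM09: 8 × 2 × 3 = 48
Sorted descending: 810, 315, 240, 196, 105, 84, 72, 60, 48.
The third-highest RPN is 240 (FM02).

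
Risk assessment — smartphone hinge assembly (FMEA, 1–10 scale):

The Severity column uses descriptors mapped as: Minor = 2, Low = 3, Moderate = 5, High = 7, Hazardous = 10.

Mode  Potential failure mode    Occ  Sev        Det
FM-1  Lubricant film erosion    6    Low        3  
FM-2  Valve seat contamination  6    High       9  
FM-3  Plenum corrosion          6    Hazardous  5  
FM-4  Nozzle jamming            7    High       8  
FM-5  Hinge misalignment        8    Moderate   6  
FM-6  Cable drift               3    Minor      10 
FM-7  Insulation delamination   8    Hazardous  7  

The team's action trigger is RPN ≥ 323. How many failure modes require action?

3

RPN = Severity × Occurrence × Detection:
  FM-1: 3 × 6 × 3 = 54
  FM-2: 7 × 6 × 9 = 378
  FM-3: 10 × 6 × 5 = 300
  FM-4: 7 × 7 × 8 = 392
  FM-5: 5 × 8 × 6 = 240
  FM-6: 2 × 3 × 10 = 60
  FM-7: 10 × 8 × 7 = 560
Modes with RPN ≥ 323: FM-2 (378), FM-4 (392), FM-7 (560) → 3.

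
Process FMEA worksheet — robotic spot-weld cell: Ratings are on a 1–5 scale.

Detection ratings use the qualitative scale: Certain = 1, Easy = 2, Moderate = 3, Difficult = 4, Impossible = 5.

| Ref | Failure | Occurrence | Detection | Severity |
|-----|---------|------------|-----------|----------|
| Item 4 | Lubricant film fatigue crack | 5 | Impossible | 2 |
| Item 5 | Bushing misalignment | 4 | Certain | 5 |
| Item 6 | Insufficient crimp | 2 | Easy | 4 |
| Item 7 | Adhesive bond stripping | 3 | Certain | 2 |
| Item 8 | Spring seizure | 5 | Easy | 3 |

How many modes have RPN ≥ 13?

RPN = Severity × Occurrence × Detection:
  Item 4: 2 × 5 × 5 = 50
  Item 5: 5 × 4 × 1 = 20
  Item 6: 4 × 2 × 2 = 16
  Item 7: 2 × 3 × 1 = 6
  Item 8: 3 × 5 × 2 = 30
Modes with RPN ≥ 13: Item 4 (50), Item 5 (20), Item 6 (16), Item 8 (30) → 4.

4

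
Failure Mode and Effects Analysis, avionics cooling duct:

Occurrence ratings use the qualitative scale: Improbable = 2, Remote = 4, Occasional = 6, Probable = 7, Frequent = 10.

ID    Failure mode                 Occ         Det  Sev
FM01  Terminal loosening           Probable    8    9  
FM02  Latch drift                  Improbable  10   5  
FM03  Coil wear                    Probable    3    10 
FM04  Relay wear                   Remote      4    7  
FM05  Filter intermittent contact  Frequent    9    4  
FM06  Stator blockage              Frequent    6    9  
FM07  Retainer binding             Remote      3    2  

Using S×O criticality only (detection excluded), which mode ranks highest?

FM06

Criticality = Severity × Occurrence:
  FM01: 9 × 7 = 63
  FM02: 5 × 2 = 10
  FM03: 10 × 7 = 70
  FM04: 7 × 4 = 28
  FM05: 4 × 10 = 40
  FM06: 9 × 10 = 90
  FM07: 2 × 4 = 8
Highest criticality is 90 → FM06.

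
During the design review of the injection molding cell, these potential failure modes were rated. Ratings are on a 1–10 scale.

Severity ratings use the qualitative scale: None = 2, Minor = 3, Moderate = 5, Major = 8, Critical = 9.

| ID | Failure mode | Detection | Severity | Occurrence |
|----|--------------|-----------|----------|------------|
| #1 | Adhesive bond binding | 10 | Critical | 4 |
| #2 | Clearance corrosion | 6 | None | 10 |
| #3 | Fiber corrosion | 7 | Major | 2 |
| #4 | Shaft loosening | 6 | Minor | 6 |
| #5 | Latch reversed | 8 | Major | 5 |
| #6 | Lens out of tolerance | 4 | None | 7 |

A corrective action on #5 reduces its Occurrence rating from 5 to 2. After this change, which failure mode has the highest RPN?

RPN = Severity × Occurrence × Detection:
  #1: 9 × 4 × 10 = 360
  #2: 2 × 10 × 6 = 120
  #3: 8 × 2 × 7 = 112
  #4: 3 × 6 × 6 = 108
  #5: 8 × 5 × 8 = 320
  #6: 2 × 7 × 4 = 56
After action: #5 → 8 × 2 × 8 = 128.
Revised RPNs: #1=360, #5=128, #2=120, #3=112, #4=108, #6=56.
Highest is now #1 (360).

#1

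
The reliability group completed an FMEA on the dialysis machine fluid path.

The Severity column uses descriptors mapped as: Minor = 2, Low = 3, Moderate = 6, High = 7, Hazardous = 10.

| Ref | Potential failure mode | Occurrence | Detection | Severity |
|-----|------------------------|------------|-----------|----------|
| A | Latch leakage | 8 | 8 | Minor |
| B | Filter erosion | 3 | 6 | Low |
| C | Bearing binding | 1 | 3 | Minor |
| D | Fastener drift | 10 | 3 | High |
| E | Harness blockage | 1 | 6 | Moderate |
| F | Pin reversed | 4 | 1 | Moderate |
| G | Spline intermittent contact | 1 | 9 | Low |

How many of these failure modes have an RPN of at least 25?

5

RPN = Severity × Occurrence × Detection:
  A: 2 × 8 × 8 = 128
  B: 3 × 3 × 6 = 54
  C: 2 × 1 × 3 = 6
  D: 7 × 10 × 3 = 210
  E: 6 × 1 × 6 = 36
  F: 6 × 4 × 1 = 24
  G: 3 × 1 × 9 = 27
Modes with RPN ≥ 25: A (128), B (54), D (210), E (36), G (27) → 5.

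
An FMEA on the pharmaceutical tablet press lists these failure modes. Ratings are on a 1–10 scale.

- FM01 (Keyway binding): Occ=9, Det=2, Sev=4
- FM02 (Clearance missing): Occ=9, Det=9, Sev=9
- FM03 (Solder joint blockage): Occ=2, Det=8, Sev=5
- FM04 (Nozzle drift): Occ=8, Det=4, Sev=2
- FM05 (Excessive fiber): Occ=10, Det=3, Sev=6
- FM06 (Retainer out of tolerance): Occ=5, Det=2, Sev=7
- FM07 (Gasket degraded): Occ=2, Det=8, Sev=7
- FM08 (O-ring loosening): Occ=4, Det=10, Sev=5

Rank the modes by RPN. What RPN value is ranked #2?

RPN = Severity × Occurrence × Detection:
  FM01: 4 × 9 × 2 = 72
  FM02: 9 × 9 × 9 = 729
  FM03: 5 × 2 × 8 = 80
  FM04: 2 × 8 × 4 = 64
  FM05: 6 × 10 × 3 = 180
  FM06: 7 × 5 × 2 = 70
  FM07: 7 × 2 × 8 = 112
  FM08: 5 × 4 × 10 = 200
Sorted descending: 729, 200, 180, 112, 80, 72, 70, 64.
The second-highest RPN is 200 (FM08).

200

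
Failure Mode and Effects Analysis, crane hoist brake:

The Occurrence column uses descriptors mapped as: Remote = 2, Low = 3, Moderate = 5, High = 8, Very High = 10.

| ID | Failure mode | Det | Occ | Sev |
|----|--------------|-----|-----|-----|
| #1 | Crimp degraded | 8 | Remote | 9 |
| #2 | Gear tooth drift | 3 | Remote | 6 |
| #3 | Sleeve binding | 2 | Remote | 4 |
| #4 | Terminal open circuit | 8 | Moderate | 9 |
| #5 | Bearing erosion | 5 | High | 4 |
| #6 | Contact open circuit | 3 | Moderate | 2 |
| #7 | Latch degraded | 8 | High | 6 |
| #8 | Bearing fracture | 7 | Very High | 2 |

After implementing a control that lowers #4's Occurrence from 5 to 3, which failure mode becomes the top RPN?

RPN = Severity × Occurrence × Detection:
  #1: 9 × 2 × 8 = 144
  #2: 6 × 2 × 3 = 36
  #3: 4 × 2 × 2 = 16
  #4: 9 × 5 × 8 = 360
  #5: 4 × 8 × 5 = 160
  #6: 2 × 5 × 3 = 30
  #7: 6 × 8 × 8 = 384
  #8: 2 × 10 × 7 = 140
After action: #4 → 9 × 3 × 8 = 216.
Revised RPNs: #7=384, #4=216, #5=160, #1=144, #8=140, #2=36, #6=30, #3=16.
Highest is now #7 (384).

#7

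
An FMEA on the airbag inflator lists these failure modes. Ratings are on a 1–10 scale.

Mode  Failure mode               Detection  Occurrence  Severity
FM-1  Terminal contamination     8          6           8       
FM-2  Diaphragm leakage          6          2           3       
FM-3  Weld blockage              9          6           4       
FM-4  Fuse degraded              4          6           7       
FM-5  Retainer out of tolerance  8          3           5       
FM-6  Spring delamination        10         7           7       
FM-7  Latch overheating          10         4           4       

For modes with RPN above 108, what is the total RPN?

1538

RPN = Severity × Occurrence × Detection:
  FM-1: 8 × 6 × 8 = 384
  FM-2: 3 × 2 × 6 = 36
  FM-3: 4 × 6 × 9 = 216
  FM-4: 7 × 6 × 4 = 168
  FM-5: 5 × 3 × 8 = 120
  FM-6: 7 × 7 × 10 = 490
  FM-7: 4 × 4 × 10 = 160
RPN > 108: FM-1 (384), FM-3 (216), FM-4 (168), FM-5 (120), FM-6 (490), FM-7 (160).
Sum: 384 + 216 + 168 + 120 + 490 + 160 = 1538.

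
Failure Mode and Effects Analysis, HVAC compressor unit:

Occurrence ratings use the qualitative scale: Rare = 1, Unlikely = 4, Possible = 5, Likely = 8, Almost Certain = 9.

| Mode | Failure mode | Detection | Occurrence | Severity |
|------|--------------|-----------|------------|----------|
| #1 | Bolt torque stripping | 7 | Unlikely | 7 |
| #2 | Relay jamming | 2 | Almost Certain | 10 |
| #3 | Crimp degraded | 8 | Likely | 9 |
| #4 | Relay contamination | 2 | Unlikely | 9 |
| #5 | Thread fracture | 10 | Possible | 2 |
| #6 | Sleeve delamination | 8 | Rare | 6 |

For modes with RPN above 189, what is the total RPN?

RPN = Severity × Occurrence × Detection:
  #1: 7 × 4 × 7 = 196
  #2: 10 × 9 × 2 = 180
  #3: 9 × 8 × 8 = 576
  #4: 9 × 4 × 2 = 72
  #5: 2 × 5 × 10 = 100
  #6: 6 × 1 × 8 = 48
RPN > 189: #1 (196), #3 (576).
Sum: 196 + 576 = 772.

772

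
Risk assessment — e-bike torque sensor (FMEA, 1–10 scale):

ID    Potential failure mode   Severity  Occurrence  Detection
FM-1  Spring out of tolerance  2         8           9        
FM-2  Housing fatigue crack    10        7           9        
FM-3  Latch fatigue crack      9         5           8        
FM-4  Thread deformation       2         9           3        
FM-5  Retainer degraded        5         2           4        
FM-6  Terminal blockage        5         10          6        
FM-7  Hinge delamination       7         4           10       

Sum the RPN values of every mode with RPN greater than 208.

RPN = Severity × Occurrence × Detection:
  FM-1: 2 × 8 × 9 = 144
  FM-2: 10 × 7 × 9 = 630
  FM-3: 9 × 5 × 8 = 360
  FM-4: 2 × 9 × 3 = 54
  FM-5: 5 × 2 × 4 = 40
  FM-6: 5 × 10 × 6 = 300
  FM-7: 7 × 4 × 10 = 280
RPN > 208: FM-2 (630), FM-3 (360), FM-6 (300), FM-7 (280).
Sum: 630 + 360 + 300 + 280 = 1570.

1570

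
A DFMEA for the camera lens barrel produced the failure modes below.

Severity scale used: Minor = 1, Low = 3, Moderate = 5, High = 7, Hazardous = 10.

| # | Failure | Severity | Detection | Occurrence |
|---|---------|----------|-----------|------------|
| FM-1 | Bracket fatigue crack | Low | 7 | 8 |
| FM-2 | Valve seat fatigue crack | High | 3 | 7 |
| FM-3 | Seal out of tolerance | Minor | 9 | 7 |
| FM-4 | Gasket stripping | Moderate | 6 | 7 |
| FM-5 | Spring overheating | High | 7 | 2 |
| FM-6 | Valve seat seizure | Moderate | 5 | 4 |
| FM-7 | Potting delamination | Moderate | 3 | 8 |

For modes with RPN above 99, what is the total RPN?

RPN = Severity × Occurrence × Detection:
  FM-1: 3 × 8 × 7 = 168
  FM-2: 7 × 7 × 3 = 147
  FM-3: 1 × 7 × 9 = 63
  FM-4: 5 × 7 × 6 = 210
  FM-5: 7 × 2 × 7 = 98
  FM-6: 5 × 4 × 5 = 100
  FM-7: 5 × 8 × 3 = 120
RPN > 99: FM-1 (168), FM-2 (147), FM-4 (210), FM-6 (100), FM-7 (120).
Sum: 168 + 147 + 210 + 100 + 120 = 745.

745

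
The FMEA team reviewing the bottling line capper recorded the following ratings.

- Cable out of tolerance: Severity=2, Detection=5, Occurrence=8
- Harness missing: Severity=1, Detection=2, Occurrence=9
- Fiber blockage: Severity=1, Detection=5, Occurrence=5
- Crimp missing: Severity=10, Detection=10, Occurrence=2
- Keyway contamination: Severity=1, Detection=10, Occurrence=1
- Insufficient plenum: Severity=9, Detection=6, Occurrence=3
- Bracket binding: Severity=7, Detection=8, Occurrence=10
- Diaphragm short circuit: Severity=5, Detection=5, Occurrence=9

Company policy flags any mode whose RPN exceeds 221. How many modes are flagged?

RPN = Severity × Occurrence × Detection:
  Cable out of tolerance: 2 × 8 × 5 = 80
  Harness missing: 1 × 9 × 2 = 18
  Fiber blockage: 1 × 5 × 5 = 25
  Crimp missing: 10 × 2 × 10 = 200
  Keyway contamination: 1 × 1 × 10 = 10
  Insufficient plenum: 9 × 3 × 6 = 162
  Bracket binding: 7 × 10 × 8 = 560
  Diaphragm short circuit: 5 × 9 × 5 = 225
Modes with RPN > 221: Bracket binding (560), Diaphragm short circuit (225) → 2.

2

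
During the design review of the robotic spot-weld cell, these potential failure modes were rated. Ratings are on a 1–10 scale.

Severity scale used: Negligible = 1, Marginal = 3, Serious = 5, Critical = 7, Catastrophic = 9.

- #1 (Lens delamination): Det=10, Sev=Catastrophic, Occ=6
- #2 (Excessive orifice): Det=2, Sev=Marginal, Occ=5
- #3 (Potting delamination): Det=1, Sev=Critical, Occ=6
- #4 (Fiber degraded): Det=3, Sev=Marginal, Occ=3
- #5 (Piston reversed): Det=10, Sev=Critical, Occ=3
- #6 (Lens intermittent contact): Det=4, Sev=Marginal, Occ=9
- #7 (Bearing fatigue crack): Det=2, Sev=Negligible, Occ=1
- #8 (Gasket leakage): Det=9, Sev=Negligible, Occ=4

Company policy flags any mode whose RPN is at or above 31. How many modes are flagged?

RPN = Severity × Occurrence × Detection:
  #1: 9 × 6 × 10 = 540
  #2: 3 × 5 × 2 = 30
  #3: 7 × 6 × 1 = 42
  #4: 3 × 3 × 3 = 27
  #5: 7 × 3 × 10 = 210
  #6: 3 × 9 × 4 = 108
  #7: 1 × 1 × 2 = 2
  #8: 1 × 4 × 9 = 36
Modes with RPN ≥ 31: #1 (540), #3 (42), #5 (210), #6 (108), #8 (36) → 5.

5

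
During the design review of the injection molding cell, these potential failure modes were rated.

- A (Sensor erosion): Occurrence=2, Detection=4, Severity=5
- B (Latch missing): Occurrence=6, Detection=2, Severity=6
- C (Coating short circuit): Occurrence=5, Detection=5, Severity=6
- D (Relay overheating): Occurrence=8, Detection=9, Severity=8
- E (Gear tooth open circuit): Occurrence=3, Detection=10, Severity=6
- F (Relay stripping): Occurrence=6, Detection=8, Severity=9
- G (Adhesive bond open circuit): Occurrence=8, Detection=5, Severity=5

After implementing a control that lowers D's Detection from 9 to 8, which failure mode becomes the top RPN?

D

RPN = Severity × Occurrence × Detection:
  A: 5 × 2 × 4 = 40
  B: 6 × 6 × 2 = 72
  C: 6 × 5 × 5 = 150
  D: 8 × 8 × 9 = 576
  E: 6 × 3 × 10 = 180
  F: 9 × 6 × 8 = 432
  G: 5 × 8 × 5 = 200
After action: D → 8 × 8 × 8 = 512.
Revised RPNs: D=512, F=432, G=200, E=180, C=150, B=72, A=40.
Highest is now D (512).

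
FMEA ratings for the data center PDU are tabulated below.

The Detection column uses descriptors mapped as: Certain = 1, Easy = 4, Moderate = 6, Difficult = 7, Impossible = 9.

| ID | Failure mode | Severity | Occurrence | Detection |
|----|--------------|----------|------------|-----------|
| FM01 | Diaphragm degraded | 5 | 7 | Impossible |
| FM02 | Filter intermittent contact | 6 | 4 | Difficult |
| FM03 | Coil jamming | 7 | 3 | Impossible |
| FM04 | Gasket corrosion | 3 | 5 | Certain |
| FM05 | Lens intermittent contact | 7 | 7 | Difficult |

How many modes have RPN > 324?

1

RPN = Severity × Occurrence × Detection:
  FM01: 5 × 7 × 9 = 315
  FM02: 6 × 4 × 7 = 168
  FM03: 7 × 3 × 9 = 189
  FM04: 3 × 5 × 1 = 15
  FM05: 7 × 7 × 7 = 343
Modes with RPN > 324: FM05 (343) → 1.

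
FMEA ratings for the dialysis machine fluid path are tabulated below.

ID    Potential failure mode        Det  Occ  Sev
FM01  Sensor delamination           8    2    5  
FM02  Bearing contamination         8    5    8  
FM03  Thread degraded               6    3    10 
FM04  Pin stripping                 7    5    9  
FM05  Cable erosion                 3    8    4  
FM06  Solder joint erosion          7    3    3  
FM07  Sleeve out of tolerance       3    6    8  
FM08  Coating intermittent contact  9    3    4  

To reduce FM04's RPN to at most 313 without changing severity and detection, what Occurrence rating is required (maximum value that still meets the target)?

FM04: S=9, O=5, D=7 → current RPN = 315.
Fixed product = 63. Need 63 × O ≤ 313, so O ≤ 313/63 = 4.97.
Maximum integer Occurrence rating = 4 (gives RPN 252; O=5 would give 315 > 313).

4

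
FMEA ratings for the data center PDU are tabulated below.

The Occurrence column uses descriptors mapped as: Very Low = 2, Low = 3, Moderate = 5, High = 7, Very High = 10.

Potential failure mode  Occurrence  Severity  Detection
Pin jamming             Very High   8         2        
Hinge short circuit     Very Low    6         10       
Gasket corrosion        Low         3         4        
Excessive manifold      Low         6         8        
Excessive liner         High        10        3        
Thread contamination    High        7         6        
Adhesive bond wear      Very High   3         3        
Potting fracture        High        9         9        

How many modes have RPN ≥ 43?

7

RPN = Severity × Occurrence × Detection:
  Pin jamming: 8 × 10 × 2 = 160
  Hinge short circuit: 6 × 2 × 10 = 120
  Gasket corrosion: 3 × 3 × 4 = 36
  Excessive manifold: 6 × 3 × 8 = 144
  Excessive liner: 10 × 7 × 3 = 210
  Thread contamination: 7 × 7 × 6 = 294
  Adhesive bond wear: 3 × 10 × 3 = 90
  Potting fracture: 9 × 7 × 9 = 567
Modes with RPN ≥ 43: Pin jamming (160), Hinge short circuit (120), Excessive manifold (144), Excessive liner (210), Thread contamination (294), Adhesive bond wear (90), Potting fracture (567) → 7.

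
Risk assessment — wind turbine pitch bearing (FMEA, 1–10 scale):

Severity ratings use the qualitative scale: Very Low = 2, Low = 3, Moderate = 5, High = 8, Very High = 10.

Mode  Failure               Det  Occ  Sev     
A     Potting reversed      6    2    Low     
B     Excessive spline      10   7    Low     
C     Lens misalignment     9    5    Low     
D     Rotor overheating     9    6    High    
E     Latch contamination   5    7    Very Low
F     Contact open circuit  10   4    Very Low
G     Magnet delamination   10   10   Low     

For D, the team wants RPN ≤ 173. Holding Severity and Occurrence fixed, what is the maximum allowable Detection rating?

3

D: S=8, O=6, D=9 → current RPN = 432.
Fixed product = 48. Need 48 × D ≤ 173, so D ≤ 173/48 = 3.60.
Maximum integer Detection rating = 3 (gives RPN 144; D=4 would give 192 > 173).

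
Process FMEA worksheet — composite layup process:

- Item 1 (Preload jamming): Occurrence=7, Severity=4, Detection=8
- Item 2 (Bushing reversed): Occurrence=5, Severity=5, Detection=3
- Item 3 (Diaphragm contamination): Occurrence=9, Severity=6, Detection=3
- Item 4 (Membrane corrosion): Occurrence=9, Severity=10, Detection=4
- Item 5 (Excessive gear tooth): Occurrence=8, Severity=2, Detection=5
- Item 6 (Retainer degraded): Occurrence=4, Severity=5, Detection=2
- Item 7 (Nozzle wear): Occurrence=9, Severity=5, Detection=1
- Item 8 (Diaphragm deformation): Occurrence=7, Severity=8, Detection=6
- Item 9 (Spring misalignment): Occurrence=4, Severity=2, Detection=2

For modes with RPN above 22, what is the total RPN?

1322

RPN = Severity × Occurrence × Detection:
  Item 1: 4 × 7 × 8 = 224
  Item 2: 5 × 5 × 3 = 75
  Item 3: 6 × 9 × 3 = 162
  Item 4: 10 × 9 × 4 = 360
  Item 5: 2 × 8 × 5 = 80
  Item 6: 5 × 4 × 2 = 40
  Item 7: 5 × 9 × 1 = 45
  Item 8: 8 × 7 × 6 = 336
  Item 9: 2 × 4 × 2 = 16
RPN > 22: Item 1 (224), Item 2 (75), Item 3 (162), Item 4 (360), Item 5 (80), Item 6 (40), Item 7 (45), Item 8 (336).
Sum: 224 + 75 + 162 + 360 + 80 + 40 + 45 + 336 = 1322.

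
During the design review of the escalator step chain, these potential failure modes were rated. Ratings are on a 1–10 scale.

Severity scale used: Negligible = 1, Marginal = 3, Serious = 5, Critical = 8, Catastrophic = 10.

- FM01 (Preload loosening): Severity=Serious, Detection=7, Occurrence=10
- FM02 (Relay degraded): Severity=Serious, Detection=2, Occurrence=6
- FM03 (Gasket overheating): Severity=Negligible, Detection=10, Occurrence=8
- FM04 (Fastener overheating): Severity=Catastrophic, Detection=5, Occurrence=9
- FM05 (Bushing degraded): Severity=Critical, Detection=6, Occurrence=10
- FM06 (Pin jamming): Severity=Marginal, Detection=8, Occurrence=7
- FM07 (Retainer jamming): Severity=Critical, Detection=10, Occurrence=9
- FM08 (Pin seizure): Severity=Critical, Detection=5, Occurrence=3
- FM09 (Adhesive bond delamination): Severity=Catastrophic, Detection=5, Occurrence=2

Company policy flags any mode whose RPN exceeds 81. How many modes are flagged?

7

RPN = Severity × Occurrence × Detection:
  FM01: 5 × 10 × 7 = 350
  FM02: 5 × 6 × 2 = 60
  FM03: 1 × 8 × 10 = 80
  FM04: 10 × 9 × 5 = 450
  FM05: 8 × 10 × 6 = 480
  FM06: 3 × 7 × 8 = 168
  FM07: 8 × 9 × 10 = 720
  FM08: 8 × 3 × 5 = 120
  FM09: 10 × 2 × 5 = 100
Modes with RPN > 81: FM01 (350), FM04 (450), FM05 (480), FM06 (168), FM07 (720), FM08 (120), FM09 (100) → 7.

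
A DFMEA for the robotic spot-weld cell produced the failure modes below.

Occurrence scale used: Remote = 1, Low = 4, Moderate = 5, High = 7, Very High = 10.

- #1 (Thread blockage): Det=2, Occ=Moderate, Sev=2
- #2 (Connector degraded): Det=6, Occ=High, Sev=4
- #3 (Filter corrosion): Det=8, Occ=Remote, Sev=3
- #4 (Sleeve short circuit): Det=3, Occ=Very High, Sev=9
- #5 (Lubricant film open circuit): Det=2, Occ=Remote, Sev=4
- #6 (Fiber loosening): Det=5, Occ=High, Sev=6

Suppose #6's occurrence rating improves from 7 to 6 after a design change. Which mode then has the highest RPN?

RPN = Severity × Occurrence × Detection:
  #1: 2 × 5 × 2 = 20
  #2: 4 × 7 × 6 = 168
  #3: 3 × 1 × 8 = 24
  #4: 9 × 10 × 3 = 270
  #5: 4 × 1 × 2 = 8
  #6: 6 × 7 × 5 = 210
After action: #6 → 6 × 6 × 5 = 180.
Revised RPNs: #4=270, #6=180, #2=168, #3=24, #1=20, #5=8.
Highest is now #4 (270).

#4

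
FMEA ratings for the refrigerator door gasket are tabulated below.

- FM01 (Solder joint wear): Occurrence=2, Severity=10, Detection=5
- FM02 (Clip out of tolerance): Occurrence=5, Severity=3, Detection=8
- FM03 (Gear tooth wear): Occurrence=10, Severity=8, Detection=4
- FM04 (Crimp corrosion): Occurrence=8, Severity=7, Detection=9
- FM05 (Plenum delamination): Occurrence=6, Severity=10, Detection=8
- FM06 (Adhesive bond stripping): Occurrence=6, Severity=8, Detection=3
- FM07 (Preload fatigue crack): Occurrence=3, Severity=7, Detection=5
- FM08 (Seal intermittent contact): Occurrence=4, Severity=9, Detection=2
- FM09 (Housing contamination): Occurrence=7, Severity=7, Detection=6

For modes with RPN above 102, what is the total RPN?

1967

RPN = Severity × Occurrence × Detection:
  FM01: 10 × 2 × 5 = 100
  FM02: 3 × 5 × 8 = 120
  FM03: 8 × 10 × 4 = 320
  FM04: 7 × 8 × 9 = 504
  FM05: 10 × 6 × 8 = 480
  FM06: 8 × 6 × 3 = 144
  FM07: 7 × 3 × 5 = 105
  FM08: 9 × 4 × 2 = 72
  FM09: 7 × 7 × 6 = 294
RPN > 102: FM02 (120), FM03 (320), FM04 (504), FM05 (480), FM06 (144), FM07 (105), FM09 (294).
Sum: 120 + 320 + 504 + 480 + 144 + 105 + 294 = 1967.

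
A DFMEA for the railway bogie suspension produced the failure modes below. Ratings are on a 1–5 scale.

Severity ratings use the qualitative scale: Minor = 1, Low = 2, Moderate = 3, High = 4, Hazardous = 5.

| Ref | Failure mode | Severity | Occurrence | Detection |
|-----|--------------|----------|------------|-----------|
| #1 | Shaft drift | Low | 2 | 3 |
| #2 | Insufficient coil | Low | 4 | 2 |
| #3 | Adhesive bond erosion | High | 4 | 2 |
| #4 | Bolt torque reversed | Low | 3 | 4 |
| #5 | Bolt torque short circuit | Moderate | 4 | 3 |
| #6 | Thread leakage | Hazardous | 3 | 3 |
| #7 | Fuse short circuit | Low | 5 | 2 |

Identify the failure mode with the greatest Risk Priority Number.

#6

RPN = Severity × Occurrence × Detection:
  #1: 2 × 2 × 3 = 12
  #2: 2 × 4 × 2 = 16
  #3: 4 × 4 × 2 = 32
  #4: 2 × 3 × 4 = 24
  #5: 3 × 4 × 3 = 36
  #6: 5 × 3 × 3 = 45
  #7: 2 × 5 × 2 = 20
Highest RPN is 45 → #6.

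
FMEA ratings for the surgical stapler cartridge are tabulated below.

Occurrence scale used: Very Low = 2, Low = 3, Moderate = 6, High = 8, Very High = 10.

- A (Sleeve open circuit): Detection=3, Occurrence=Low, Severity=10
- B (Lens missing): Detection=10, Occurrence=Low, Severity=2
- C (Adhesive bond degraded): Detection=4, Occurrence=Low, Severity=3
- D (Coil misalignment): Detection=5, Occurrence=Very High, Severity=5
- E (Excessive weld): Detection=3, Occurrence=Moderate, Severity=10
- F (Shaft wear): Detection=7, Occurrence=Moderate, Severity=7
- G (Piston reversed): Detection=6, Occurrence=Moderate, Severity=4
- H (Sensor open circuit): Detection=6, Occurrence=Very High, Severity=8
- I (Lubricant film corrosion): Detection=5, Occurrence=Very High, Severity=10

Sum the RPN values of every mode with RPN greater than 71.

1938

RPN = Severity × Occurrence × Detection:
  A: 10 × 3 × 3 = 90
  B: 2 × 3 × 10 = 60
  C: 3 × 3 × 4 = 36
  D: 5 × 10 × 5 = 250
  E: 10 × 6 × 3 = 180
  F: 7 × 6 × 7 = 294
  G: 4 × 6 × 6 = 144
  H: 8 × 10 × 6 = 480
  I: 10 × 10 × 5 = 500
RPN > 71: A (90), D (250), E (180), F (294), G (144), H (480), I (500).
Sum: 90 + 250 + 180 + 294 + 144 + 480 + 500 = 1938.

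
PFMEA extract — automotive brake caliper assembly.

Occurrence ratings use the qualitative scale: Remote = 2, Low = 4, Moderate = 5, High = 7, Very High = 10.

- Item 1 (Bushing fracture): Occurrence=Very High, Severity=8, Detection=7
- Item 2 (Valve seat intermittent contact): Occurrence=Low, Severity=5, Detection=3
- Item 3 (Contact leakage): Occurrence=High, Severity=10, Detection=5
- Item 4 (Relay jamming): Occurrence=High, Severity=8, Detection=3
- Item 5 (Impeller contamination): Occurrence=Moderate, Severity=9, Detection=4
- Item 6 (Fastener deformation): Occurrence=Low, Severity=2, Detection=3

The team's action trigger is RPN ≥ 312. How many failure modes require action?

RPN = Severity × Occurrence × Detection:
  Item 1: 8 × 10 × 7 = 560
  Item 2: 5 × 4 × 3 = 60
  Item 3: 10 × 7 × 5 = 350
  Item 4: 8 × 7 × 3 = 168
  Item 5: 9 × 5 × 4 = 180
  Item 6: 2 × 4 × 3 = 24
Modes with RPN ≥ 312: Item 1 (560), Item 3 (350) → 2.

2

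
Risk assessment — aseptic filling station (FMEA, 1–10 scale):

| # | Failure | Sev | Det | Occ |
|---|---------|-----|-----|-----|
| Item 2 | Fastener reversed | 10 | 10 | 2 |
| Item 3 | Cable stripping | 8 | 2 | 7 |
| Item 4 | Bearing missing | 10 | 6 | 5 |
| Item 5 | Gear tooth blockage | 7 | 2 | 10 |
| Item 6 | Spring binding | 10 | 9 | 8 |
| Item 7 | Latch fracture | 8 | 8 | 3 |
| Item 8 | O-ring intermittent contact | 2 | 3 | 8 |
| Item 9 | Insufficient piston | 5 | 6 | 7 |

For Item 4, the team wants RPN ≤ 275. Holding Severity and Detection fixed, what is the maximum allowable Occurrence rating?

Item 4: S=10, O=5, D=6 → current RPN = 300.
Fixed product = 60. Need 60 × O ≤ 275, so O ≤ 275/60 = 4.58.
Maximum integer Occurrence rating = 4 (gives RPN 240; O=5 would give 300 > 275).

4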